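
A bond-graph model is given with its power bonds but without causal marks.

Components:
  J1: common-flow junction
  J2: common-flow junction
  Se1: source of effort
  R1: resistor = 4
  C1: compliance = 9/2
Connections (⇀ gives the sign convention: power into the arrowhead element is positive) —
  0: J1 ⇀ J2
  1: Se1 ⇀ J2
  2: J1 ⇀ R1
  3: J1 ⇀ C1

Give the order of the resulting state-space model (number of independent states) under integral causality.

1  (C1 all integral)

b1 stroke→J2  (Se1 fixes effort; stroke away)
b0 stroke→J1  (J2 needs exactly one f-in)
b3 stroke→J1  (C1: C, integral causality)
b2 stroke→R1  (closing 1-jn rule on J1)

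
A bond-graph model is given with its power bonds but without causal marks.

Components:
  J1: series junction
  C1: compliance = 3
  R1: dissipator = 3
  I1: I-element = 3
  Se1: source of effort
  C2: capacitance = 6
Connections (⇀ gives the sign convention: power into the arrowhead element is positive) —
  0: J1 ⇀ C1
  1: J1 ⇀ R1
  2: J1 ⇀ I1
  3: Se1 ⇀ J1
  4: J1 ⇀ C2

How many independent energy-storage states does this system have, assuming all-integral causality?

3  (C1, C2, I1 all integral)

bond 3 →J1  (Se1 (Se) sets effort on bond)
bond 0 →J1  (prefer integral on C1)
bond 2 →I1  (I1 integral (f out))
bond 1 →J1  (J1 flow already set via bond 2)
bond 4 →J1  (J1 flow already set via bond 2)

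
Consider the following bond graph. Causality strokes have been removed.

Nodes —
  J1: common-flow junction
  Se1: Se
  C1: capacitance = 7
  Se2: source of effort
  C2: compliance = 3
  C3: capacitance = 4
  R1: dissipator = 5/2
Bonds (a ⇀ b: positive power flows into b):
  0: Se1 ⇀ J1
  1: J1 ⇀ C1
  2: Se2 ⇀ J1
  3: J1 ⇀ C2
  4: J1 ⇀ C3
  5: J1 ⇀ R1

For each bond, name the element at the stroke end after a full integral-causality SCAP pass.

#0 →J1  (Se1 fixes effort; stroke away)
#2 →J1  (source Se2 imposes e)
#1 →J1  (prefer integral on C1)
#3 →J1  (prefer integral on C2)
#4 →J1  (C3: C, integral causality)
#5 →R1  (closing 1-jn rule on J1)

bond 0 →J1
bond 1 →J1
bond 2 →J1
bond 3 →J1
bond 4 →J1
bond 5 →R1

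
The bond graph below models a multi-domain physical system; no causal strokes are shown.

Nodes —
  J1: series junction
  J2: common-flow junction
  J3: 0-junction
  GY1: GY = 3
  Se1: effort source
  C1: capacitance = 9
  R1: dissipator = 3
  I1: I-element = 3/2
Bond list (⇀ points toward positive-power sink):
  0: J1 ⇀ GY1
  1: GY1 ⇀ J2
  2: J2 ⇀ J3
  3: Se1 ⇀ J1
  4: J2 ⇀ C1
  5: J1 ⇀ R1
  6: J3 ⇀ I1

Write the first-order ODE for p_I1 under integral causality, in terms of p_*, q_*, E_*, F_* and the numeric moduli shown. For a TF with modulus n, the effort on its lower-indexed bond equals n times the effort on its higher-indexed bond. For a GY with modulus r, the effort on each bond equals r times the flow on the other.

dp_I1/dt = E_Se1 - 2*p_I1 - q_C1/9

β3 →J1  (source Se1 imposes e)
β4 →J2  (C1: C, integral causality)
β6 →I1  (prefer integral on I1)
β2 →J3  (J3: last free bond brings effort in)
β1 →J2  (common-f at J2 fixed by 2)
β0 →J1  (GY GY1: same side as bond 1)
β5 →R1  (closing 1-jn rule on J1)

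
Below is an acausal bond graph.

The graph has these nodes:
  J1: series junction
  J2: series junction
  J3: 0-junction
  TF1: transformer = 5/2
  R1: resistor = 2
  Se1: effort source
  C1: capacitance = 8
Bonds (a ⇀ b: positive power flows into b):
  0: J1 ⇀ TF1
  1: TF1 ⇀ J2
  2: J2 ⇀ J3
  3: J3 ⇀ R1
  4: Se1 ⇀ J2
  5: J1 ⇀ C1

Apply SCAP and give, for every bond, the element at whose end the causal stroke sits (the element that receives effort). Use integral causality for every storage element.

bond 4 stroke→J2  (source Se1 imposes e)
bond 5 stroke→J1  (prefer integral on C1)
bond 0 stroke→TF1  (J1: last free bond brings flow in)
bond 1 stroke→J2  (through TF1, causality passes straight; one stroke at TF1)
bond 2 stroke→J3  (closing 1-jn rule on J2)
bond 3 stroke→R1  (common-e at J3 fixed by 2)

#0 stroke at TF1
#1 stroke at J2
#2 stroke at J3
#3 stroke at R1
#4 stroke at J2
#5 stroke at J1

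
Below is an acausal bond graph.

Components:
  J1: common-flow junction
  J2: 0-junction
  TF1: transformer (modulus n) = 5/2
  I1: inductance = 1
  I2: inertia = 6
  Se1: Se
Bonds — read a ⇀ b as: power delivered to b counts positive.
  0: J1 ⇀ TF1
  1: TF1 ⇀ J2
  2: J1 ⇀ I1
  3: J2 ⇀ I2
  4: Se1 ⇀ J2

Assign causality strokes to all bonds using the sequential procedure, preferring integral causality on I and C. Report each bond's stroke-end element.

#4 stroke at J2  (source Se1 imposes e)
#1 stroke at TF1  (common-e at J2 fixed by 4)
#3 stroke at I2  (0-jn J2 has e-setter on 4)
#0 stroke at J1  (TF1 one-in-one-out from 1)
#2 stroke at I1  (only one flow-in slot at J1)

bond 0 →J1
bond 1 →TF1
bond 2 →I1
bond 3 →I2
bond 4 →J2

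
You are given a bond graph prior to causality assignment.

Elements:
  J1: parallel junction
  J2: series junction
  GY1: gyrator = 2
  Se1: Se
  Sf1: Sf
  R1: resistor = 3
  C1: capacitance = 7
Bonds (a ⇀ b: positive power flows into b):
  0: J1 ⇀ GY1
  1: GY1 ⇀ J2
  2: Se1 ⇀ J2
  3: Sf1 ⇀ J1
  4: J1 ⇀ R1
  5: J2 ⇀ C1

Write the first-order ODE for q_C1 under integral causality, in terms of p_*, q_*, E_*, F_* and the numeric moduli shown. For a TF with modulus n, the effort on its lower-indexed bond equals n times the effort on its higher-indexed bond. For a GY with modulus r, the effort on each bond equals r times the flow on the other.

β2 stroke→J2  (Se1 (Se) sets effort on bond)
β3 stroke→Sf1  (Sf1: flow source, stroke at near end)
β5 stroke→J2  (C1 outputs effort q/C1)
β1 stroke→GY1  (J2: last free bond brings flow in)
β0 stroke→GY1  (through GY1, causality inverts; strokes same side of GY1)
β4 stroke→J1  (J1 needs exactly one e-in)

dq_C1/dt = 3*E_Se1/4 + 3*F_Sf1/2 - 3*q_C1/28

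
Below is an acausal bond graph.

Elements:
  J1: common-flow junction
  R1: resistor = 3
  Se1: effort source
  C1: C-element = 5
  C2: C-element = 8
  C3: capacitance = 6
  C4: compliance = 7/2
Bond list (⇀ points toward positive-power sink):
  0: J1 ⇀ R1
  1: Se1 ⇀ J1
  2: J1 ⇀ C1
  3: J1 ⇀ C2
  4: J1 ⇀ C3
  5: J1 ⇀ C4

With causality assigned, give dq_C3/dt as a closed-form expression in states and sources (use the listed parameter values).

b1 stroke at J1  (source Se1 imposes e)
b2 stroke at J1  (prefer integral on C1)
b3 stroke at J1  (C2 outputs effort q/C2)
b4 stroke at J1  (prefer integral on C3)
b5 stroke at J1  (prefer integral on C4)
b0 stroke at R1  (closing 1-jn rule on J1)

dq_C3/dt = E_Se1/3 - q_C1/15 - q_C2/24 - q_C3/18 - 2*q_C4/21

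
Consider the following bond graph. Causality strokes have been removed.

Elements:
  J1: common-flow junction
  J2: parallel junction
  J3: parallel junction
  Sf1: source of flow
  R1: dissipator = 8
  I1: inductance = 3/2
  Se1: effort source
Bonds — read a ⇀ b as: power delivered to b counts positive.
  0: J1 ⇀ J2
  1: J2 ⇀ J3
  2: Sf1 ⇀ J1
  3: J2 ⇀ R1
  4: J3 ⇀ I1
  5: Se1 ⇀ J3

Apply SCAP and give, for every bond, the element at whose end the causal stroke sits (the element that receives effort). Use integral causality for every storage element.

b2 stroke at Sf1  (source Sf1 imposes f)
b5 stroke at J3  (Se1 (Se) sets effort on bond)
b0 stroke at J1  (J1: bond 2 brought flow, rest push out)
b1 stroke at J2  (J3: bond 5 brought effort, rest push out)
b4 stroke at I1  (J3 effort already set via bond 5)
b3 stroke at R1  (J2 effort already set via bond 1)

β0 stroke at J1
β1 stroke at J2
β2 stroke at Sf1
β3 stroke at R1
β4 stroke at I1
β5 stroke at J3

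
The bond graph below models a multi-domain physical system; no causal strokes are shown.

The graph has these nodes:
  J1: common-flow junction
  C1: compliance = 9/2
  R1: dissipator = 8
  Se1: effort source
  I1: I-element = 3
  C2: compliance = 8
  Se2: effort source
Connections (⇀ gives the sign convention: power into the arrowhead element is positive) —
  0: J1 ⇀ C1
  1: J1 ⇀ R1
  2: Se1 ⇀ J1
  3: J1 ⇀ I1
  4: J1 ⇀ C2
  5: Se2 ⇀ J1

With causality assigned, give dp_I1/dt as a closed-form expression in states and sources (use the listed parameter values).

bond 2 stroke at J1  (Se1 fixes effort; stroke away)
bond 5 stroke at J1  (Se2: effort source, stroke at far end)
bond 0 stroke at J1  (C1 outputs effort q/C1)
bond 3 stroke at I1  (I1: I, integral causality)
bond 1 stroke at J1  (J1: bond 3 brought flow, rest push out)
bond 4 stroke at J1  (J1: bond 3 brought flow, rest push out)

dp_I1/dt = E_Se1 + E_Se2 - 8*p_I1/3 - 2*q_C1/9 - q_C2/8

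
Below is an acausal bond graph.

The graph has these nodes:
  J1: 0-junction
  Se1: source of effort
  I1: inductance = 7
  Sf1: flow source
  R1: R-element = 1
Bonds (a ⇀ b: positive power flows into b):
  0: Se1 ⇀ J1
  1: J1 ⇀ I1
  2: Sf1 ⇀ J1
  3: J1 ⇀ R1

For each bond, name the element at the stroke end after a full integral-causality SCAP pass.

b0 |J1
b1 |I1
b2 |Sf1
b3 |R1

bond 0 |J1  (Se1 (Se) sets effort on bond)
bond 2 |Sf1  (Sf1: flow source, stroke at near end)
bond 1 |I1  (J1: bond 0 brought effort, rest push out)
bond 3 |R1  (common-e at J1 fixed by 0)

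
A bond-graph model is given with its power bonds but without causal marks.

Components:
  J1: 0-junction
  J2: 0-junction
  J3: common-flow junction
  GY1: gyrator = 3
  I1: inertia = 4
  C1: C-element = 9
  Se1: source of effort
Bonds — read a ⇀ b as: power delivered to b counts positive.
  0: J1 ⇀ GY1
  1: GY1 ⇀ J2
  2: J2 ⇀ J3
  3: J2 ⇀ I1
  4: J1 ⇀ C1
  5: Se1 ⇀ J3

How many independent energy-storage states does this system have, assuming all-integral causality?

#5 |J3  (source Se1 imposes e)
#2 |J2  (only one flow-in slot at J3)
#1 |GY1  (common-e at J2 fixed by 2)
#3 |I1  (0-jn J2 has e-setter on 2)
#0 |GY1  (through GY1, causality inverts; strokes same side of GY1)
#4 |J1  (J1: last free bond brings effort in)

2  (C1, I1 all integral)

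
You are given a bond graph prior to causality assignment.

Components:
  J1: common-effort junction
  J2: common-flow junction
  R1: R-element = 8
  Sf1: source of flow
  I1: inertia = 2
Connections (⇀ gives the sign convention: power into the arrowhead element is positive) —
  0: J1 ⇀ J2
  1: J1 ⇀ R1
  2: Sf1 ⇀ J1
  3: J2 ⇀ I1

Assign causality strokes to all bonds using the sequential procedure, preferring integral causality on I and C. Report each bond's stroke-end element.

β0 stroke at J2
β1 stroke at J1
β2 stroke at Sf1
β3 stroke at I1

bond 2 stroke at Sf1  (Sf1: flow source, stroke at near end)
bond 3 stroke at I1  (I1 outputs flow p/I1)
bond 0 stroke at J2  (common-f at J2 fixed by 3)
bond 1 stroke at J1  (J1: last free bond brings effort in)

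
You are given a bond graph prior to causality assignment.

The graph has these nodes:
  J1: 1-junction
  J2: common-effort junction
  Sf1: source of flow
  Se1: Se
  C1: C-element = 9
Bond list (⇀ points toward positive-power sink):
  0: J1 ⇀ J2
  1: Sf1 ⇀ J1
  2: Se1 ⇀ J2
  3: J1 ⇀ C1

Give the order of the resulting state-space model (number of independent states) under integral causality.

1  (C1 all integral)

b1 stroke at Sf1  (source Sf1 imposes f)
b2 stroke at J2  (Se1 fixes effort; stroke away)
b0 stroke at J1  (J1 flow already set via bond 1)
b3 stroke at J1  (J1: bond 1 brought flow, rest push out)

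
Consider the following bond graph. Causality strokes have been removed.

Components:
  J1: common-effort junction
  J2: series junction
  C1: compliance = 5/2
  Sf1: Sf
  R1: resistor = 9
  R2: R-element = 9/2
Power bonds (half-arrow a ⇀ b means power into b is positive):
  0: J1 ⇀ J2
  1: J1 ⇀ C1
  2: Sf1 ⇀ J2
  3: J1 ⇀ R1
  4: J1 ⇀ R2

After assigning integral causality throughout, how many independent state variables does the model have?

1  (C1 all integral)

b2 stroke at Sf1  (Sf1 (Sf) sets flow on bond)
b0 stroke at J2  (J2 flow already set via bond 2)
b1 stroke at J1  (C1 outputs effort q/C1)
b3 stroke at R1  (common-e at J1 fixed by 1)
b4 stroke at R2  (common-e at J1 fixed by 1)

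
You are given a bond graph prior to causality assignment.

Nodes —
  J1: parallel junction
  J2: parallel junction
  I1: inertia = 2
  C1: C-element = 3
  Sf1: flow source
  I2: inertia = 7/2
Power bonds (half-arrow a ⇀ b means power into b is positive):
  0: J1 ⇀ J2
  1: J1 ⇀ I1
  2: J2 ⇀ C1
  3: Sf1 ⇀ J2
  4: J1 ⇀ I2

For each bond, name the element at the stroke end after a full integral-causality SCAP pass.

β3 →Sf1  (Sf1 fixes flow; stroke at Sf1)
β1 →I1  (I1: I, integral causality)
β2 →J2  (C1 outputs effort q/C1)
β0 →J1  (common-e at J2 fixed by 2)
β4 →I2  (J1: bond 0 brought effort, rest push out)

β0 stroke at J1
β1 stroke at I1
β2 stroke at J2
β3 stroke at Sf1
β4 stroke at I2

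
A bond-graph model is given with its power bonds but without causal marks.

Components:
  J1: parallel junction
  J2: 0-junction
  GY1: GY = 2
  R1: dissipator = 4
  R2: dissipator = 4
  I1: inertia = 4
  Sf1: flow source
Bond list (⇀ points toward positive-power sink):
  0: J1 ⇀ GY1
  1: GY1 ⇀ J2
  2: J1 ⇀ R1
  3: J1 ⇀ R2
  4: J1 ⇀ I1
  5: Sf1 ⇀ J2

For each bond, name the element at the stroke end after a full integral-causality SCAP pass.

b0 |J1
b1 |J2
b2 |R1
b3 |R2
b4 |I1
b5 |Sf1

β5 →Sf1  (Sf1: flow source, stroke at near end)
β1 →J2  (only one effort-in slot at J2)
β0 →J1  (GY GY1: same side as bond 1)
β2 →R1  (common-e at J1 fixed by 0)
β3 →R2  (J1 effort already set via bond 0)
β4 →I1  (J1: bond 0 brought effort, rest push out)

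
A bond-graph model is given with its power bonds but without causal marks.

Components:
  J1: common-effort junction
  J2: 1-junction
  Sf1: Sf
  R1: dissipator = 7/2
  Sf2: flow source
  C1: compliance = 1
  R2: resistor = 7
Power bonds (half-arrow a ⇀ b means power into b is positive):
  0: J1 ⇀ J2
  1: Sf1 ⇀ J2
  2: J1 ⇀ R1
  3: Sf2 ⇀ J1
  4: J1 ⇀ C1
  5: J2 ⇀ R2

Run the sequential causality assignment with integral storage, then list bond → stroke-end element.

β1 →Sf1  (source Sf1 imposes f)
β3 →Sf2  (Sf2 fixes flow; stroke at Sf2)
β0 →J2  (J2: bond 1 brought flow, rest push out)
β5 →J2  (J2: bond 1 brought flow, rest push out)
β4 →J1  (prefer integral on C1)
β2 →R1  (0-jn J1 has e-setter on 4)

b0 stroke→J2
b1 stroke→Sf1
b2 stroke→R1
b3 stroke→Sf2
b4 stroke→J1
b5 stroke→J2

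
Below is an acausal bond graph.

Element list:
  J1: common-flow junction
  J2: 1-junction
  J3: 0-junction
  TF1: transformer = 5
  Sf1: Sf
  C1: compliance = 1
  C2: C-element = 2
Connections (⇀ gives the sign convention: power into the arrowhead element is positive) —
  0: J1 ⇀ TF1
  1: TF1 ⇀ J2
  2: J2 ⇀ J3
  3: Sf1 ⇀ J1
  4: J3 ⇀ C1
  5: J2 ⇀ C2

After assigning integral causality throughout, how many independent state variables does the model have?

2  (C1, C2 all integral)

β3 stroke at Sf1  (Sf1 fixes flow; stroke at Sf1)
β0 stroke at J1  (J1 flow already set via bond 3)
β1 stroke at TF1  (through TF1, causality passes straight; one stroke at TF1)
β2 stroke at J2  (1-jn J2 has f-setter on 1)
β5 stroke at J2  (J2 flow already set via bond 1)
β4 stroke at J3  (only one effort-in slot at J3)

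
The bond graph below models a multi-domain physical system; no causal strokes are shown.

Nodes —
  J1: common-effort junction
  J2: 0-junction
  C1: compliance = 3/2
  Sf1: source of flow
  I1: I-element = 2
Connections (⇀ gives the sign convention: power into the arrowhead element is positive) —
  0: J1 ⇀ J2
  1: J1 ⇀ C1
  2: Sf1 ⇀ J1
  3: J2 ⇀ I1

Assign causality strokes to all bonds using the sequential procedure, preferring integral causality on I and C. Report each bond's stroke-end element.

β0 stroke at J2
β1 stroke at J1
β2 stroke at Sf1
β3 stroke at I1

β2 →Sf1  (source Sf1 imposes f)
β1 →J1  (C1 outputs effort q/C1)
β0 →J2  (common-e at J1 fixed by 1)
β3 →I1  (common-e at J2 fixed by 0)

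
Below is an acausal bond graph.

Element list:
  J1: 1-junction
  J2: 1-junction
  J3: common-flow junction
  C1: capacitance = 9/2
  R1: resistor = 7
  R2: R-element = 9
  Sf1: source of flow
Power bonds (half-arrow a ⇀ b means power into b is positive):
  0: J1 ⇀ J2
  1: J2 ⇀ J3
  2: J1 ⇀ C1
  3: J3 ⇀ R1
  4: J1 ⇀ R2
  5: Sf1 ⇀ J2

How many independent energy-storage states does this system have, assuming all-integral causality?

β5 stroke→Sf1  (Sf1 fixes flow; stroke at Sf1)
β0 stroke→J2  (common-f at J2 fixed by 5)
β1 stroke→J2  (J2: bond 5 brought flow, rest push out)
β3 stroke→J3  (J3 flow already set via bond 1)
β2 stroke→J1  (J1: bond 0 brought flow, rest push out)
β4 stroke→J1  (common-f at J1 fixed by 0)

1  (C1 all integral)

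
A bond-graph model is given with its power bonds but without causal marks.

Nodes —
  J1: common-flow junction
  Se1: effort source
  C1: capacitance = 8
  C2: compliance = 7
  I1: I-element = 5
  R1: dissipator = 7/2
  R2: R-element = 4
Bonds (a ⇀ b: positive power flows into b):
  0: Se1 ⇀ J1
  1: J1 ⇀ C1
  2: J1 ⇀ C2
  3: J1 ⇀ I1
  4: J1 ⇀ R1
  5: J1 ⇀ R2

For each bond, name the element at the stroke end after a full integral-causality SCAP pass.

b0 →J1
b1 →J1
b2 →J1
b3 →I1
b4 →J1
b5 →J1

β0 stroke at J1  (source Se1 imposes e)
β1 stroke at J1  (C1 integral (e out))
β2 stroke at J1  (C2: C, integral causality)
β3 stroke at I1  (I1 integral (f out))
β4 stroke at J1  (J1 flow already set via bond 3)
β5 stroke at J1  (J1: bond 3 brought flow, rest push out)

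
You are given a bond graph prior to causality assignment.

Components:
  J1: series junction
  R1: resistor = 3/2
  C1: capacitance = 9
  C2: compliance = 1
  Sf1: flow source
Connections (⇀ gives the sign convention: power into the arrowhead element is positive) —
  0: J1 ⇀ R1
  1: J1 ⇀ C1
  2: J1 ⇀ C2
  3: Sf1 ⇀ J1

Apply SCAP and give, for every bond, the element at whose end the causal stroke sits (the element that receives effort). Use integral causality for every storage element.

β3 |Sf1  (Sf1 (Sf) sets flow on bond)
β0 |J1  (1-jn J1 has f-setter on 3)
β1 |J1  (1-jn J1 has f-setter on 3)
β2 |J1  (J1 flow already set via bond 3)

#0 →J1
#1 →J1
#2 →J1
#3 →Sf1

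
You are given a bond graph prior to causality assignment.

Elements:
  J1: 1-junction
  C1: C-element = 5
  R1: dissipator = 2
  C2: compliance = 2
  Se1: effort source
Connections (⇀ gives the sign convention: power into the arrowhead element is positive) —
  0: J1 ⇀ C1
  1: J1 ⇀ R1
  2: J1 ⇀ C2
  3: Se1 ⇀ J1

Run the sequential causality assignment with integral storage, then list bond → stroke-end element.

#0 stroke at J1
#1 stroke at R1
#2 stroke at J1
#3 stroke at J1

#3 |J1  (Se1: effort source, stroke at far end)
#0 |J1  (C1: C, integral causality)
#2 |J1  (C2: C, integral causality)
#1 |R1  (J1: last free bond brings flow in)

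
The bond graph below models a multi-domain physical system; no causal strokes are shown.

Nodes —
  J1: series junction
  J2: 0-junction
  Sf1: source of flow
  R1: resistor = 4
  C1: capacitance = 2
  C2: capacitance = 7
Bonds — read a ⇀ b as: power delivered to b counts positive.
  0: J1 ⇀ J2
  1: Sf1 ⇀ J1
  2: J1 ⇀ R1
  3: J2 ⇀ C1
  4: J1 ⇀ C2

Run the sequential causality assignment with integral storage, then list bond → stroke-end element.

#0 stroke→J1
#1 stroke→Sf1
#2 stroke→J1
#3 stroke→J2
#4 stroke→J1

#1 stroke→Sf1  (Sf1 fixes flow; stroke at Sf1)
#0 stroke→J1  (common-f at J1 fixed by 1)
#2 stroke→J1  (common-f at J1 fixed by 1)
#4 stroke→J1  (1-jn J1 has f-setter on 1)
#3 stroke→J2  (only one effort-in slot at J2)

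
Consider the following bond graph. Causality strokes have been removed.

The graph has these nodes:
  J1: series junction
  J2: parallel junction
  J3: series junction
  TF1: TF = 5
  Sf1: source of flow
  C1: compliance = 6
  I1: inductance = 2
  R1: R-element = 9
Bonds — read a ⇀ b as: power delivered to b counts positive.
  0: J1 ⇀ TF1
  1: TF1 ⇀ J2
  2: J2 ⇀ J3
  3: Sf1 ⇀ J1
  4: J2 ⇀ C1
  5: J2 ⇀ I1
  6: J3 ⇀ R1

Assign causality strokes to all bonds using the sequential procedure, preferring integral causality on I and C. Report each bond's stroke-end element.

bond 3 |Sf1  (Sf1 (Sf) sets flow on bond)
bond 0 |J1  (J1 flow already set via bond 3)
bond 1 |TF1  (TF1 one-in-one-out from 0)
bond 4 |J2  (C1: C, integral causality)
bond 2 |J3  (J2: bond 4 brought effort, rest push out)
bond 5 |I1  (J2 effort already set via bond 4)
bond 6 |R1  (closing 1-jn rule on J3)

b0 |J1
b1 |TF1
b2 |J3
b3 |Sf1
b4 |J2
b5 |I1
b6 |R1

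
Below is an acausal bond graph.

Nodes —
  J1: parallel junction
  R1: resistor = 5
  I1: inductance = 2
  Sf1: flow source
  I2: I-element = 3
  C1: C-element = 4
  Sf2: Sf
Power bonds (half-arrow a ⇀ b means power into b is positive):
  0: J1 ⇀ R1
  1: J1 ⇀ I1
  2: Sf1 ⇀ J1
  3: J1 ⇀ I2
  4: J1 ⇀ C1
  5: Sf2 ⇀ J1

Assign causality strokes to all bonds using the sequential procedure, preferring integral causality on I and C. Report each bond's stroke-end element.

bond 2 stroke at Sf1  (Sf1: flow source, stroke at near end)
bond 5 stroke at Sf2  (source Sf2 imposes f)
bond 1 stroke at I1  (I1 integral (f out))
bond 3 stroke at I2  (I2 integral (f out))
bond 4 stroke at J1  (C1: C, integral causality)
bond 0 stroke at R1  (common-e at J1 fixed by 4)

bond 0 stroke→R1
bond 1 stroke→I1
bond 2 stroke→Sf1
bond 3 stroke→I2
bond 4 stroke→J1
bond 5 stroke→Sf2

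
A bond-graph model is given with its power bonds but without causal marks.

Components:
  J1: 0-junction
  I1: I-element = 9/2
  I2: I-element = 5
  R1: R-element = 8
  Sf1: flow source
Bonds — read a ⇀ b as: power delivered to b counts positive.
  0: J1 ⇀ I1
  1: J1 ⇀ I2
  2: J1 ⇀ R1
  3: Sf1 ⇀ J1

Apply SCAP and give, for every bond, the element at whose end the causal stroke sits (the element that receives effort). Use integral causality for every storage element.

β0 stroke→I1
β1 stroke→I2
β2 stroke→J1
β3 stroke→Sf1

bond 3 stroke at Sf1  (Sf1 (Sf) sets flow on bond)
bond 0 stroke at I1  (I1 outputs flow p/I1)
bond 1 stroke at I2  (I2: I, integral causality)
bond 2 stroke at J1  (J1: last free bond brings effort in)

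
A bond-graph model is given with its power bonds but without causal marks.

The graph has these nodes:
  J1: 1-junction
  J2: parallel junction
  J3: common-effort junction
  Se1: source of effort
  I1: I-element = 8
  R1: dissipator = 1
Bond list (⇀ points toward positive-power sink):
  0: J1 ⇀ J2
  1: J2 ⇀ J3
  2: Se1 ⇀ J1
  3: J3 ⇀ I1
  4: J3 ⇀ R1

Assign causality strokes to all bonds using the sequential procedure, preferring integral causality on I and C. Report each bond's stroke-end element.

#0 stroke at J2
#1 stroke at J3
#2 stroke at J1
#3 stroke at I1
#4 stroke at R1

#2 stroke→J1  (Se1 fixes effort; stroke away)
#0 stroke→J2  (only one flow-in slot at J1)
#1 stroke→J3  (common-e at J2 fixed by 0)
#3 stroke→I1  (0-jn J3 has e-setter on 1)
#4 stroke→R1  (J3: bond 1 brought effort, rest push out)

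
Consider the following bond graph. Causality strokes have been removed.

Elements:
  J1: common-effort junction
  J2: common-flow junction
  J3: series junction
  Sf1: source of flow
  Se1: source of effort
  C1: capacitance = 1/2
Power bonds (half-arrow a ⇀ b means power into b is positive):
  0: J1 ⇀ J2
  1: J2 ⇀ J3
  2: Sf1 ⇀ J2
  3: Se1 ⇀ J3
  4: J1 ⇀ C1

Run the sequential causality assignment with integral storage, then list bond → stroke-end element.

bond 2 stroke→Sf1  (Sf1: flow source, stroke at near end)
bond 3 stroke→J3  (source Se1 imposes e)
bond 0 stroke→J2  (1-jn J2 has f-setter on 2)
bond 1 stroke→J2  (J2: bond 2 brought flow, rest push out)
bond 4 stroke→J1  (only one effort-in slot at J1)

b0 →J2
b1 →J2
b2 →Sf1
b3 →J3
b4 →J1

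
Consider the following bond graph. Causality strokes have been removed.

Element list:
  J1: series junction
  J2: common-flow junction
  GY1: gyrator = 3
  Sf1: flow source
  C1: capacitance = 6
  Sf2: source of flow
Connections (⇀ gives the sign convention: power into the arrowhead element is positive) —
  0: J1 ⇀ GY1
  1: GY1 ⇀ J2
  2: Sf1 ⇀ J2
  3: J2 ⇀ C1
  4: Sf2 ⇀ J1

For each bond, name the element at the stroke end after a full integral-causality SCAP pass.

#0 →J1
#1 →J2
#2 →Sf1
#3 →J2
#4 →Sf2

b2 stroke→Sf1  (Sf1 (Sf) sets flow on bond)
b4 stroke→Sf2  (source Sf2 imposes f)
b0 stroke→J1  (J1 flow already set via bond 4)
b1 stroke→J2  (1-jn J2 has f-setter on 2)
b3 stroke→J2  (J2: bond 2 brought flow, rest push out)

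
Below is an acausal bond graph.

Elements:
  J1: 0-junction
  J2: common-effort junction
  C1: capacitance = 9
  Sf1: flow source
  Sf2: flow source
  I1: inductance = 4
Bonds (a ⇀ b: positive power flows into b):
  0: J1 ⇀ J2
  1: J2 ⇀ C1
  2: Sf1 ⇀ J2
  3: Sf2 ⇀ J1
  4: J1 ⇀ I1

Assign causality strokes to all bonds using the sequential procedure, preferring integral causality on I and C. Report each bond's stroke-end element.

β0 stroke at J1
β1 stroke at J2
β2 stroke at Sf1
β3 stroke at Sf2
β4 stroke at I1

β2 stroke→Sf1  (Sf1: flow source, stroke at near end)
β3 stroke→Sf2  (Sf2 fixes flow; stroke at Sf2)
β1 stroke→J2  (C1: C, integral causality)
β0 stroke→J1  (J2 effort already set via bond 1)
β4 stroke→I1  (0-jn J1 has e-setter on 0)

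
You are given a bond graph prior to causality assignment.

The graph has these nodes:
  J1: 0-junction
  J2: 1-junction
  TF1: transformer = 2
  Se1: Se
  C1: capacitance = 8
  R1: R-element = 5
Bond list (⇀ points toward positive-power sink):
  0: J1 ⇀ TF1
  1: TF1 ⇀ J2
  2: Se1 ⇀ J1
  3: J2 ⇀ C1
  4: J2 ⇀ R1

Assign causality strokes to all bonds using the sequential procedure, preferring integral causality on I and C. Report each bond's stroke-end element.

bond 0 →TF1
bond 1 →J2
bond 2 →J1
bond 3 →J2
bond 4 →R1

β2 stroke at J1  (Se1 (Se) sets effort on bond)
β0 stroke at TF1  (0-jn J1 has e-setter on 2)
β1 stroke at J2  (TF TF1: opposite of bond 0)
β3 stroke at J2  (prefer integral on C1)
β4 stroke at R1  (closing 1-jn rule on J2)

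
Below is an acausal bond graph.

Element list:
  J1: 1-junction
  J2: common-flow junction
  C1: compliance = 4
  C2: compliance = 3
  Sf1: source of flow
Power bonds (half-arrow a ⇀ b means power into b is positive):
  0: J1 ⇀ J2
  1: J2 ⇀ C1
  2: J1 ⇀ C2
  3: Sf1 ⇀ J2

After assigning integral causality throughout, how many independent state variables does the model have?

2  (C1, C2 all integral)

bond 3 stroke→Sf1  (source Sf1 imposes f)
bond 0 stroke→J2  (J2 flow already set via bond 3)
bond 1 stroke→J2  (common-f at J2 fixed by 3)
bond 2 stroke→J1  (J1 flow already set via bond 0)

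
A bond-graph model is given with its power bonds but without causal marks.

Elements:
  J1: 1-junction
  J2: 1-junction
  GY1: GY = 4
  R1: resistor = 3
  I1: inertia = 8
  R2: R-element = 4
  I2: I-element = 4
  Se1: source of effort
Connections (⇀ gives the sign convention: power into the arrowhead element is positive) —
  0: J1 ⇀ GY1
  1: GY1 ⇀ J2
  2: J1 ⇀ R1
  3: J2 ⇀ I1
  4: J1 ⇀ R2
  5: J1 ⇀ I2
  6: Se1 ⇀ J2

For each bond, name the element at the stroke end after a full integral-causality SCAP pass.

β6 |J2  (Se1: effort source, stroke at far end)
β3 |I1  (I1 integral (f out))
β1 |J2  (J2: bond 3 brought flow, rest push out)
β0 |J1  (GY1 both-in/both-out from 1)
β5 |I2  (I2: I, integral causality)
β2 |J1  (common-f at J1 fixed by 5)
β4 |J1  (J1: bond 5 brought flow, rest push out)

bond 0 |J1
bond 1 |J2
bond 2 |J1
bond 3 |I1
bond 4 |J1
bond 5 |I2
bond 6 |J2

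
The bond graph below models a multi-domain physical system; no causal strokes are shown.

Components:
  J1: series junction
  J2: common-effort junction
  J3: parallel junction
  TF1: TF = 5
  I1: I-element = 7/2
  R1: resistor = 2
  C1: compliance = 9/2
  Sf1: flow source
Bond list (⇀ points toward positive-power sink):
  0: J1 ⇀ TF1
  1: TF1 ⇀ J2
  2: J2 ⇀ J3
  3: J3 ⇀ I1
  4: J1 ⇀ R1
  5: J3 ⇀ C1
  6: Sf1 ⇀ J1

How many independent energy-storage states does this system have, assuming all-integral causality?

b6 stroke at Sf1  (Sf1: flow source, stroke at near end)
b0 stroke at J1  (common-f at J1 fixed by 6)
b4 stroke at J1  (common-f at J1 fixed by 6)
b1 stroke at TF1  (through TF1, causality passes straight; one stroke at TF1)
b2 stroke at J2  (only one effort-in slot at J2)
b3 stroke at I1  (I1 integral (f out))
b5 stroke at J3  (only one effort-in slot at J3)

2  (C1, I1 all integral)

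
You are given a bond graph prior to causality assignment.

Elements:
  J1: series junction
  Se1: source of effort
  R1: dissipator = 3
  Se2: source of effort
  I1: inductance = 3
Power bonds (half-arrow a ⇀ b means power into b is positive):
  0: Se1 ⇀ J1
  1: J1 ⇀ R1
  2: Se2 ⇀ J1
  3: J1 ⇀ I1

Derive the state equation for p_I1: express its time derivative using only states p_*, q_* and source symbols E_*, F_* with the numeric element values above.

dp_I1/dt = E_Se1 + E_Se2 - p_I1

b0 →J1  (source Se1 imposes e)
b2 →J1  (source Se2 imposes e)
b3 →I1  (prefer integral on I1)
b1 →J1  (1-jn J1 has f-setter on 3)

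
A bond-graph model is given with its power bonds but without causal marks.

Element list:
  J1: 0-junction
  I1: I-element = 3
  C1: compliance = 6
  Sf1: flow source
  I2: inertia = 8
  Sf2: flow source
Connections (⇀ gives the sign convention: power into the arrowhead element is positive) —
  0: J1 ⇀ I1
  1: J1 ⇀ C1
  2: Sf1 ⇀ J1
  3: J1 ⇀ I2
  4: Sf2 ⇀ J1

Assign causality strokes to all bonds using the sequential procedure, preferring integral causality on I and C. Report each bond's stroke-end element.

β0 |I1
β1 |J1
β2 |Sf1
β3 |I2
β4 |Sf2

bond 2 |Sf1  (source Sf1 imposes f)
bond 4 |Sf2  (source Sf2 imposes f)
bond 0 |I1  (prefer integral on I1)
bond 1 |J1  (C1: C, integral causality)
bond 3 |I2  (common-e at J1 fixed by 1)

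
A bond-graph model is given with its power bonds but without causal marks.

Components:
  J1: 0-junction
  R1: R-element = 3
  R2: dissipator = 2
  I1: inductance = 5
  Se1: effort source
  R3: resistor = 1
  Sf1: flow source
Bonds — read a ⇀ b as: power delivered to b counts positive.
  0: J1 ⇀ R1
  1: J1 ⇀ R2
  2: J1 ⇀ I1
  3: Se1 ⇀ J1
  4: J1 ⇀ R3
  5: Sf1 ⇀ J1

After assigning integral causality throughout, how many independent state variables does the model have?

1  (I1 all integral)

β3 stroke at J1  (Se1: effort source, stroke at far end)
β5 stroke at Sf1  (source Sf1 imposes f)
β0 stroke at R1  (J1: bond 3 brought effort, rest push out)
β1 stroke at R2  (J1: bond 3 brought effort, rest push out)
β2 stroke at I1  (J1: bond 3 brought effort, rest push out)
β4 stroke at R3  (0-jn J1 has e-setter on 3)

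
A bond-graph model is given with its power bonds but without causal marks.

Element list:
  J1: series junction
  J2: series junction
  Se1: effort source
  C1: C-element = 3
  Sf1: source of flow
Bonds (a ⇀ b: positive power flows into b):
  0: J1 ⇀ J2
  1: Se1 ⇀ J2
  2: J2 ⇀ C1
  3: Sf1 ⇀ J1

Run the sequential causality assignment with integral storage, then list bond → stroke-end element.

#0 |J1
#1 |J2
#2 |J2
#3 |Sf1

bond 1 →J2  (Se1: effort source, stroke at far end)
bond 3 →Sf1  (Sf1: flow source, stroke at near end)
bond 0 →J1  (common-f at J1 fixed by 3)
bond 2 →J2  (common-f at J2 fixed by 0)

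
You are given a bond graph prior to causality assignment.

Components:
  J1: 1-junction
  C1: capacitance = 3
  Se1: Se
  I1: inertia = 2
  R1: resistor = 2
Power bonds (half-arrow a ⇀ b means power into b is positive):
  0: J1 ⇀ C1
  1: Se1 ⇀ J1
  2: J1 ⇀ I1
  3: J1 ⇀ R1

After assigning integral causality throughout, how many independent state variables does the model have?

β1 →J1  (Se1 (Se) sets effort on bond)
β0 →J1  (C1: C, integral causality)
β2 →I1  (I1 outputs flow p/I1)
β3 →J1  (J1 flow already set via bond 2)

2  (C1, I1 all integral)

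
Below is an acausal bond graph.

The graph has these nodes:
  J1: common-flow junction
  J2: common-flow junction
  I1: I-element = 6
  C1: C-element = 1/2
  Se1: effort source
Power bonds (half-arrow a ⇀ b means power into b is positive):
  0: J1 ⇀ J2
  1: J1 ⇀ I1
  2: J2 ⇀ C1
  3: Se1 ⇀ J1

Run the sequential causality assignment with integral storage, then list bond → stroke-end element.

b0 stroke→J1
b1 stroke→I1
b2 stroke→J2
b3 stroke→J1

bond 3 |J1  (Se1 (Se) sets effort on bond)
bond 1 |I1  (I1 integral (f out))
bond 0 |J1  (common-f at J1 fixed by 1)
bond 2 |J2  (J2: bond 0 brought flow, rest push out)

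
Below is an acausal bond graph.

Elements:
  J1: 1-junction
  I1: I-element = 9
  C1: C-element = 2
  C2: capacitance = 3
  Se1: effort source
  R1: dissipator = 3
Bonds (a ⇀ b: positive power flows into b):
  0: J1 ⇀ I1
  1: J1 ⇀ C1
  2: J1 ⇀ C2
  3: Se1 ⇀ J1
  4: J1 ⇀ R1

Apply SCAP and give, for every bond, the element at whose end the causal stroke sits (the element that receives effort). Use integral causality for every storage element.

b0 stroke→I1
b1 stroke→J1
b2 stroke→J1
b3 stroke→J1
b4 stroke→J1

β3 stroke→J1  (Se1 fixes effort; stroke away)
β0 stroke→I1  (prefer integral on I1)
β1 stroke→J1  (J1: bond 0 brought flow, rest push out)
β2 stroke→J1  (common-f at J1 fixed by 0)
β4 stroke→J1  (common-f at J1 fixed by 0)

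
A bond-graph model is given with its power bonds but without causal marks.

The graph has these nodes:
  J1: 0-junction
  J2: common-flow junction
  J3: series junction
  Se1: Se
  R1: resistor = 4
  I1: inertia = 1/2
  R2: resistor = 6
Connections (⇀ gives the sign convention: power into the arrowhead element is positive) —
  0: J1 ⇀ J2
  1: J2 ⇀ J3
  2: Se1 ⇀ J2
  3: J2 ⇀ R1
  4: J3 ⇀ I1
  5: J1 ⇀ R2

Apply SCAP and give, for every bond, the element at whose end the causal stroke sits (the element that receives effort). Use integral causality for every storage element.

bond 2 stroke→J2  (Se1: effort source, stroke at far end)
bond 4 stroke→I1  (I1 integral (f out))
bond 1 stroke→J3  (J3 flow already set via bond 4)
bond 0 stroke→J2  (common-f at J2 fixed by 1)
bond 3 stroke→J2  (common-f at J2 fixed by 1)
bond 5 stroke→J1  (only one effort-in slot at J1)

#0 stroke at J2
#1 stroke at J3
#2 stroke at J2
#3 stroke at J2
#4 stroke at I1
#5 stroke at J1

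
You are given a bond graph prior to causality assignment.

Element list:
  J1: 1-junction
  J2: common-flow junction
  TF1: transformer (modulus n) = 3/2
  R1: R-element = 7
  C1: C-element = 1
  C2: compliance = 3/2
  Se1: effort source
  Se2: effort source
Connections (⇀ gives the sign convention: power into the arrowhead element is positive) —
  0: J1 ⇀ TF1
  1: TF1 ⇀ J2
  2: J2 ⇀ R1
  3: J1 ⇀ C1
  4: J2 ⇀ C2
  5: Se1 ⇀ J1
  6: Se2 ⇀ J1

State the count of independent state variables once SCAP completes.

2  (C1, C2 all integral)

bond 5 stroke→J1  (Se1: effort source, stroke at far end)
bond 6 stroke→J1  (Se2 (Se) sets effort on bond)
bond 3 stroke→J1  (C1: C, integral causality)
bond 0 stroke→TF1  (only one flow-in slot at J1)
bond 1 stroke→J2  (through TF1, causality passes straight; one stroke at TF1)
bond 4 stroke→J2  (C2: C, integral causality)
bond 2 stroke→R1  (only one flow-in slot at J2)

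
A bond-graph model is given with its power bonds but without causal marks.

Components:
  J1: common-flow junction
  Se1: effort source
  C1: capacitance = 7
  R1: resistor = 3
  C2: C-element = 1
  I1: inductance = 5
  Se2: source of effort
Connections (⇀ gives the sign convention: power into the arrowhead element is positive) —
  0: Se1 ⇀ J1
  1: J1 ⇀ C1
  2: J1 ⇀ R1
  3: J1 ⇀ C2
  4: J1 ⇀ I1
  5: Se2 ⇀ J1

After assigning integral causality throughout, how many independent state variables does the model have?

β0 |J1  (Se1 (Se) sets effort on bond)
β5 |J1  (Se2: effort source, stroke at far end)
β1 |J1  (C1 integral (e out))
β3 |J1  (C2: C, integral causality)
β4 |I1  (I1 outputs flow p/I1)
β2 |J1  (1-jn J1 has f-setter on 4)

3  (C1, C2, I1 all integral)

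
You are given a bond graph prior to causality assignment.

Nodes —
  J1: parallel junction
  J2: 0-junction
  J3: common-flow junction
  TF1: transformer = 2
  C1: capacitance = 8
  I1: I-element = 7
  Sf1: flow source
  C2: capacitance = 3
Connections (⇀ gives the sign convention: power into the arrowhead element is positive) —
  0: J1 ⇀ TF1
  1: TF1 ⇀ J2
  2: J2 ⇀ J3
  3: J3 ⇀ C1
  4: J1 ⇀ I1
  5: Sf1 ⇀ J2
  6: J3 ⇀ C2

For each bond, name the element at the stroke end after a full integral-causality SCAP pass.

β5 →Sf1  (source Sf1 imposes f)
β3 →J3  (C1: C, integral causality)
β4 →I1  (I1 integral (f out))
β0 →J1  (closing 0-jn rule on J1)
β1 →TF1  (through TF1, causality passes straight; one stroke at TF1)
β2 →J2  (J2 needs exactly one e-in)
β6 →J3  (J3: bond 2 brought flow, rest push out)

bond 0 stroke at J1
bond 1 stroke at TF1
bond 2 stroke at J2
bond 3 stroke at J3
bond 4 stroke at I1
bond 5 stroke at Sf1
bond 6 stroke at J3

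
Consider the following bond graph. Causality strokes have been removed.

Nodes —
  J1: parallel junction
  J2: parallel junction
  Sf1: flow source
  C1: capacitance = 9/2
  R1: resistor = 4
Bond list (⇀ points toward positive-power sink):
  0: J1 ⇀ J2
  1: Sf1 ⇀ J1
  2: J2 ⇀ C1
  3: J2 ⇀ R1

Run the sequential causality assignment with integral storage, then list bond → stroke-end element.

b1 →Sf1  (Sf1 (Sf) sets flow on bond)
b0 →J1  (J1: last free bond brings effort in)
b2 →J2  (C1 outputs effort q/C1)
b3 →R1  (J2 effort already set via bond 2)

b0 →J1
b1 →Sf1
b2 →J2
b3 →R1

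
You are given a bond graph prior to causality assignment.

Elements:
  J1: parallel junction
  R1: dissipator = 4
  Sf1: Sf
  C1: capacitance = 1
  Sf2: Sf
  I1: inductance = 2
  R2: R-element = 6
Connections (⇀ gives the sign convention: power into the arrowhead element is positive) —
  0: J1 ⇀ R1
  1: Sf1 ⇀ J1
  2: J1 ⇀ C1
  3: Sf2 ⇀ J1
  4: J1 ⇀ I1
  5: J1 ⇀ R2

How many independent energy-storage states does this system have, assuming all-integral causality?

#1 stroke→Sf1  (Sf1 fixes flow; stroke at Sf1)
#3 stroke→Sf2  (source Sf2 imposes f)
#2 stroke→J1  (C1 outputs effort q/C1)
#0 stroke→R1  (0-jn J1 has e-setter on 2)
#4 stroke→I1  (common-e at J1 fixed by 2)
#5 stroke→R2  (J1: bond 2 brought effort, rest push out)

2  (C1, I1 all integral)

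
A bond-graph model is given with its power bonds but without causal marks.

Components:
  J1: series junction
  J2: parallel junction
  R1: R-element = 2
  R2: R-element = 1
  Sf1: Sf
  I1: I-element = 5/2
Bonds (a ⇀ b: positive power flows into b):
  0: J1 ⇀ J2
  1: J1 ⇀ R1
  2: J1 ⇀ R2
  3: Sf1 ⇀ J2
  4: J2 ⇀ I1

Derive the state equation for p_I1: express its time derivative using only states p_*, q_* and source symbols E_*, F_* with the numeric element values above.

β3 stroke→Sf1  (Sf1 (Sf) sets flow on bond)
β4 stroke→I1  (I1: I, integral causality)
β0 stroke→J2  (J2: last free bond brings effort in)
β1 stroke→J1  (1-jn J1 has f-setter on 0)
β2 stroke→J1  (J1: bond 0 brought flow, rest push out)

dp_I1/dt = 3*F_Sf1 - 6*p_I1/5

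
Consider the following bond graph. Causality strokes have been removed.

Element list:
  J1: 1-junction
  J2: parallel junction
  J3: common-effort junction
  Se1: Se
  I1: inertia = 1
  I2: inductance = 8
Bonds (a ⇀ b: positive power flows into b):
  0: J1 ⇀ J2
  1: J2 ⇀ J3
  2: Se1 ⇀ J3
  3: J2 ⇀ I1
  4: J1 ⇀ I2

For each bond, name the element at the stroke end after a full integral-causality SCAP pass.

β2 |J3  (Se1 fixes effort; stroke away)
β1 |J2  (J3 effort already set via bond 2)
β0 |J1  (J2 effort already set via bond 1)
β3 |I1  (0-jn J2 has e-setter on 1)
β4 |I2  (closing 1-jn rule on J1)

β0 stroke at J1
β1 stroke at J2
β2 stroke at J3
β3 stroke at I1
β4 stroke at I2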